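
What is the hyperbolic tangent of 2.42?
0.9843

tanh(2.42) = (e^(2.42) - e^(-2.42))/(e^(2.42) + e^(-2.42)) = 0.9843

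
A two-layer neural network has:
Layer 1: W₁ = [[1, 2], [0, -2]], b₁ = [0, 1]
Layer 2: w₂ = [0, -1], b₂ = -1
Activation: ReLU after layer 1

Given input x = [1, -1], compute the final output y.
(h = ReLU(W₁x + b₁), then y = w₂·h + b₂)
y = -4

Layer 1 pre-activation: z₁ = [-1, 3]
After ReLU: h = [0, 3]
Layer 2 output: y = 0×0 + -1×3 + -1 = -4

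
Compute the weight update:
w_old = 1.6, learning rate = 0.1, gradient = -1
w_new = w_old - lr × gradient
w_new = 1.7

w_new = w - η·∂L/∂w = 1.6 - 0.1×(-1) = 1.6 - (-0.1) = 1.7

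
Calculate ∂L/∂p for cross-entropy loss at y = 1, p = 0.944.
∂L/∂p = -1.059

∂L/∂p = -y/p + (1-y)/(1-p) = -1/0.944 + 0 = -1.059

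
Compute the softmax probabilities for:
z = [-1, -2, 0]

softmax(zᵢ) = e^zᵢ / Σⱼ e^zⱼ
p = [0.2447, 0.09, 0.6652]

exp(z) = [0.3679, 0.1353, 1]
Sum = 1.503
p = [0.2447, 0.09, 0.6652]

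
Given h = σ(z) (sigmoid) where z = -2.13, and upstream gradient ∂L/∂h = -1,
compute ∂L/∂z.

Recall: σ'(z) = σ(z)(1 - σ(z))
∂L/∂z = -0.09493

σ(-2.13) = 0.1062
σ'(-2.13) = σ(-2.13)(1 - σ(-2.13)) = 0.1062 × 0.8938 = 0.09493
∂L/∂z = ∂L/∂h · σ'(z) = -1 × 0.09493 = -0.09493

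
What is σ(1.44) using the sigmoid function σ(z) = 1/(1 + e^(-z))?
0.8085

sigmoid(1.44) = 1/(1 + e^(-1.44)) = 1/(1 + 0.2369) = 0.8085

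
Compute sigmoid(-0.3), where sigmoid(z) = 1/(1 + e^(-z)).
0.4256

sigmoid(-0.3) = 1/(1 + e^(0.3)) = 1/(1 + 1.35) = 0.4256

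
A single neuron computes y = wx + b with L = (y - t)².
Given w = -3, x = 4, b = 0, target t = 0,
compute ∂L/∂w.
∂L/∂w = -96

y = wx + b = (-3)(4) + 0 = -12
∂L/∂y = 2(y - t) = 2(-12 - 0) = -24
∂y/∂w = x = 4
∂L/∂w = ∂L/∂y · ∂y/∂w = -24 × 4 = -96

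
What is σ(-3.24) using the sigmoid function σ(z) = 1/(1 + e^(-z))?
0.03769

sigmoid(-3.24) = 1/(1 + e^(3.24)) = 1/(1 + 25.53) = 0.03769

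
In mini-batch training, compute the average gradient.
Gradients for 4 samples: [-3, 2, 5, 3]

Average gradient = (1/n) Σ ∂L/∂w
Average gradient = 1.75

Average = (1/4)(-3 + 2 + 5 + 3) = 7/4 = 1.75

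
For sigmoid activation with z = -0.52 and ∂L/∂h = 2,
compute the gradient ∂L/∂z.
∂L/∂z = 0.4677

σ(-0.52) = 0.3729
σ'(-0.52) = σ(-0.52)(1 - σ(-0.52)) = 0.3729 × 0.6271 = 0.2338
∂L/∂z = ∂L/∂h · σ'(z) = 2 × 0.2338 = 0.4677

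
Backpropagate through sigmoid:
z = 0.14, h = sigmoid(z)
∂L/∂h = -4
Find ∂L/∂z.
∂L/∂z = -0.9951

σ(0.14) = 0.5349
σ'(0.14) = σ(0.14)(1 - σ(0.14)) = 0.5349 × 0.4651 = 0.2488
∂L/∂z = ∂L/∂h · σ'(z) = -4 × 0.2488 = -0.9951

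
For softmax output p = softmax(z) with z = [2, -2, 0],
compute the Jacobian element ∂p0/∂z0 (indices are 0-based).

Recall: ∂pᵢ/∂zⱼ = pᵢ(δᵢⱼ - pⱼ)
∂p0/∂z0 = 0.1154

p = softmax(z) = [0.8668, 0.01588, 0.1173]
p0 = 0.8668

∂p0/∂z0 = p0(1 - p0) = 0.8668 × (1 - 0.8668) = 0.1154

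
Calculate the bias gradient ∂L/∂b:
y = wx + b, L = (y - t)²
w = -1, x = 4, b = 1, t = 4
∂L/∂b = -14

y = wx + b = (-1)(4) + 1 = -3
∂L/∂y = 2(y - t) = 2(-3 - 4) = -14
∂y/∂b = 1
∂L/∂b = ∂L/∂y · ∂y/∂b = -14 × 1 = -14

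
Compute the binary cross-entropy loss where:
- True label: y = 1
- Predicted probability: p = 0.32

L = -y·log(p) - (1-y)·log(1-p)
L = 1.139

L = -1·log(0.32) - 0·log(0.68) = -log(0.32) = 1.139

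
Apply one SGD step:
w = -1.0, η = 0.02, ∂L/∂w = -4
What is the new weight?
w_new = -0.92

w_new = w - η·∂L/∂w = -1.0 - 0.02×(-4) = -1.0 - (-0.08) = -0.92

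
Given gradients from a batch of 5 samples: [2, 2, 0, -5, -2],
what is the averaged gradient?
Average gradient = -0.6

Average = (1/5)(2 + 2 + 0 + -5 + -2) = -3/5 = -0.6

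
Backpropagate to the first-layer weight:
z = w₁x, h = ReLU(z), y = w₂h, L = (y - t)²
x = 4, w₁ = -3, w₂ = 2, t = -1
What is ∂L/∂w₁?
∂L/∂w₁ = 0

Forward pass:
z = w₁x = -3×4 = -12
h = ReLU(-12) = 0
y = w₂h = 2×0 = 0

Backward pass:
∂L/∂y = 2(y - t) = 2(0 - -1) = 2
∂y/∂h = w₂ = 2
∂h/∂z = 0 (ReLU derivative)
∂z/∂w₁ = x = 4

∂L/∂w₁ = 2 × 2 × 0 × 4 = 0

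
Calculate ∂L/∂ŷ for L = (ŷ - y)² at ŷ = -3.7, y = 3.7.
∂L/∂ŷ = -14.8

∂L/∂ŷ = 2(ŷ - y) = 2(-3.7 - 3.7) = 2(-7.4) = -14.8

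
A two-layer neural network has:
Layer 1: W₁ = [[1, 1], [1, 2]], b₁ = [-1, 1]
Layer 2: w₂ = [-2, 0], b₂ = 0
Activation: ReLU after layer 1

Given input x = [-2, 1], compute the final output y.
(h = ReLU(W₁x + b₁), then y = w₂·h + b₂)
y = 0

Layer 1 pre-activation: z₁ = [-2, 1]
After ReLU: h = [0, 1]
Layer 2 output: y = -2×0 + 0×1 + 0 = 0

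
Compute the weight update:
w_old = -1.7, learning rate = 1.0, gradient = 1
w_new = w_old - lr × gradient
w_new = -2.7

w_new = w - η·∂L/∂w = -1.7 - 1.0×(1) = -1.7 - (1) = -2.7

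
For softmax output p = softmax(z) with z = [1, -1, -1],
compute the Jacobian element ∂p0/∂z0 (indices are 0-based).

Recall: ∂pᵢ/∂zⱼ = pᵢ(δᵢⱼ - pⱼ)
∂p0/∂z0 = 0.1676

p = softmax(z) = [0.787, 0.1065, 0.1065]
p0 = 0.787

∂p0/∂z0 = p0(1 - p0) = 0.787 × (1 - 0.787) = 0.1676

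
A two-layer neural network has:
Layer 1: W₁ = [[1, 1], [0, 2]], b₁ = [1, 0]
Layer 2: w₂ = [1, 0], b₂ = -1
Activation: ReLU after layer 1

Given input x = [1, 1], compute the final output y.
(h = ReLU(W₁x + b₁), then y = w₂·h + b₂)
y = 2

Layer 1 pre-activation: z₁ = [3, 2]
After ReLU: h = [3, 2]
Layer 2 output: y = 1×3 + 0×2 + -1 = 2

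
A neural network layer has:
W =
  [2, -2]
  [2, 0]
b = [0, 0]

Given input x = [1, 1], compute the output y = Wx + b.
y = [0, 2]

Wx = [2×1 + -2×1, 2×1 + 0×1]
   = [0, 2]
y = Wx + b = [0 + 0, 2 + 0] = [0, 2]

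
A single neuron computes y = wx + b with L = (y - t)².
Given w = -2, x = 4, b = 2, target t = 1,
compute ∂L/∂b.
∂L/∂b = -14

y = wx + b = (-2)(4) + 2 = -6
∂L/∂y = 2(y - t) = 2(-6 - 1) = -14
∂y/∂b = 1
∂L/∂b = ∂L/∂y · ∂y/∂b = -14 × 1 = -14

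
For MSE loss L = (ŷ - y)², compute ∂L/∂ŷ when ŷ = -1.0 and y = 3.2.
∂L/∂ŷ = -8.4

∂L/∂ŷ = 2(ŷ - y) = 2(-1.0 - 3.2) = 2(-4.2) = -8.4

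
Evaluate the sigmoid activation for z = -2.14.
0.1053

sigmoid(-2.14) = 1/(1 + e^(2.14)) = 1/(1 + 8.499) = 0.1053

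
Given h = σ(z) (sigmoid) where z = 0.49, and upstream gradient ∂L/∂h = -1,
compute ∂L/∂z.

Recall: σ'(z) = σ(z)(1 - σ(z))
∂L/∂z = -0.2356

σ(0.49) = 0.6201
σ'(0.49) = σ(0.49)(1 - σ(0.49)) = 0.6201 × 0.3799 = 0.2356
∂L/∂z = ∂L/∂h · σ'(z) = -1 × 0.2356 = -0.2356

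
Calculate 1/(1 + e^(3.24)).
0.03769

sigmoid(-3.24) = 1/(1 + e^(3.24)) = 1/(1 + 25.53) = 0.03769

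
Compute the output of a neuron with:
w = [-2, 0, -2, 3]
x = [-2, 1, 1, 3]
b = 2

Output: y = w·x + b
y = 13

y = (-2)(-2) + (0)(1) + (-2)(1) + (3)(3) + 2 = 13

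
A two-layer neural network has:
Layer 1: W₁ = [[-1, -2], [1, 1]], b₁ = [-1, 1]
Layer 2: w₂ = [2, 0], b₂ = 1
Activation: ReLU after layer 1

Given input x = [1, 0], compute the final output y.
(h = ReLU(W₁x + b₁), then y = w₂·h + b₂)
y = 1

Layer 1 pre-activation: z₁ = [-2, 2]
After ReLU: h = [0, 2]
Layer 2 output: y = 2×0 + 0×2 + 1 = 1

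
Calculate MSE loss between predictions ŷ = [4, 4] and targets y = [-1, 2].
MSE = 14.5

MSE = (1/2)((4--1)² + (4-2)²) = (1/2)(25 + 4) = 14.5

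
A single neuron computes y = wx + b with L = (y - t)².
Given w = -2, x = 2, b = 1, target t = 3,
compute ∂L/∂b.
∂L/∂b = -12

y = wx + b = (-2)(2) + 1 = -3
∂L/∂y = 2(y - t) = 2(-3 - 3) = -12
∂y/∂b = 1
∂L/∂b = ∂L/∂y · ∂y/∂b = -12 × 1 = -12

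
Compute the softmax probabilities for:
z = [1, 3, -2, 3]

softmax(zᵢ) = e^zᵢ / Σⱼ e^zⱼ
p = [0.0632, 0.4668, 0.0031, 0.4668]

exp(z) = [2.718, 20.09, 0.1353, 20.09]
Sum = 43.02
p = [0.0632, 0.4668, 0.0031, 0.4668]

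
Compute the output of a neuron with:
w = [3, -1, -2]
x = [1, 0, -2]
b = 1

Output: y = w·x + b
y = 8

y = (3)(1) + (-1)(0) + (-2)(-2) + 1 = 8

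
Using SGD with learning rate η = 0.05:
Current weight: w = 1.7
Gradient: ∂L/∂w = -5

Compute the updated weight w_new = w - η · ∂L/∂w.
w_new = 1.95

w_new = w - η·∂L/∂w = 1.7 - 0.05×(-5) = 1.7 - (-0.25) = 1.95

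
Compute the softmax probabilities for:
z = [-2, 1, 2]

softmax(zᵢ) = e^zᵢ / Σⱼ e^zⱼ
p = [0.0132, 0.2654, 0.7214]

exp(z) = [0.1353, 2.718, 7.389]
Sum = 10.24
p = [0.0132, 0.2654, 0.7214]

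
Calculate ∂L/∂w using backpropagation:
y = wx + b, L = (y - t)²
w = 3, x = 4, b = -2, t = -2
∂L/∂w = 96

y = wx + b = (3)(4) + -2 = 10
∂L/∂y = 2(y - t) = 2(10 - -2) = 24
∂y/∂w = x = 4
∂L/∂w = ∂L/∂y · ∂y/∂w = 24 × 4 = 96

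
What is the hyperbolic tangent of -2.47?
-0.9858

tanh(-2.47) = (e^(-2.47) - e^(2.47))/(e^(-2.47) + e^(2.47)) = -0.9858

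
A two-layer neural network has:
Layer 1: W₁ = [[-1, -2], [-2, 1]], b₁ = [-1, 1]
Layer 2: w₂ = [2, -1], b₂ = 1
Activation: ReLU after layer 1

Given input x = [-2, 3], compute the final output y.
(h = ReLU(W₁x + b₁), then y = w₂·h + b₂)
y = -7

Layer 1 pre-activation: z₁ = [-5, 8]
After ReLU: h = [0, 8]
Layer 2 output: y = 2×0 + -1×8 + 1 = -7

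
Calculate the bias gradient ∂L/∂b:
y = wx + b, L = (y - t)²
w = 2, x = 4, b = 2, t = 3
∂L/∂b = 14

y = wx + b = (2)(4) + 2 = 10
∂L/∂y = 2(y - t) = 2(10 - 3) = 14
∂y/∂b = 1
∂L/∂b = ∂L/∂y · ∂y/∂b = 14 × 1 = 14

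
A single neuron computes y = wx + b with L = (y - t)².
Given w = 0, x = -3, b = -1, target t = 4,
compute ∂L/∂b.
∂L/∂b = -10

y = wx + b = (0)(-3) + -1 = -1
∂L/∂y = 2(y - t) = 2(-1 - 4) = -10
∂y/∂b = 1
∂L/∂b = ∂L/∂y · ∂y/∂b = -10 × 1 = -10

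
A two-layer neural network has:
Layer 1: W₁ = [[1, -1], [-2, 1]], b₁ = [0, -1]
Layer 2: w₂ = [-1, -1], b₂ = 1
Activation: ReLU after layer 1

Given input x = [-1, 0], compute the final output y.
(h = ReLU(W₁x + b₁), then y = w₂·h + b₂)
y = 0

Layer 1 pre-activation: z₁ = [-1, 1]
After ReLU: h = [0, 1]
Layer 2 output: y = -1×0 + -1×1 + 1 = 0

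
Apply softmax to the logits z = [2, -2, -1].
p = [0.9362, 0.0171, 0.0466]

exp(z) = [7.389, 0.1353, 0.3679]
Sum = 7.892
p = [0.9362, 0.0171, 0.0466]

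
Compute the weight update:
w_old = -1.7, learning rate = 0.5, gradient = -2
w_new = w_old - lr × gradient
w_new = -0.7

w_new = w - η·∂L/∂w = -1.7 - 0.5×(-2) = -1.7 - (-1) = -0.7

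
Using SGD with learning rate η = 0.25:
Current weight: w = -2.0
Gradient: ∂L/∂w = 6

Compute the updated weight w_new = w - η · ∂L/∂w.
w_new = -3.5

w_new = w - η·∂L/∂w = -2.0 - 0.25×(6) = -2.0 - (1.5) = -3.5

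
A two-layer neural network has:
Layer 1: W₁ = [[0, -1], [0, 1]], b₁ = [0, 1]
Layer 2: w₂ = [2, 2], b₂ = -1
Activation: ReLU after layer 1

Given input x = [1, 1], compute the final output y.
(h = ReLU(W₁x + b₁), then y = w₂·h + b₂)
y = 3

Layer 1 pre-activation: z₁ = [-1, 2]
After ReLU: h = [0, 2]
Layer 2 output: y = 2×0 + 2×2 + -1 = 3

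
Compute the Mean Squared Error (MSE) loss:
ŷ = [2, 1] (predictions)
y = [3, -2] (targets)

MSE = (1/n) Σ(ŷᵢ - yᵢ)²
MSE = 5

MSE = (1/2)((2-3)² + (1--2)²) = (1/2)(1 + 9) = 5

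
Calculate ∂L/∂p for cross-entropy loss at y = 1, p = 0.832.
∂L/∂p = -1.202

∂L/∂p = -y/p + (1-y)/(1-p) = -1/0.832 + 0 = -1.202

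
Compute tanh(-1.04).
-0.7779

tanh(-1.04) = (e^(-1.04) - e^(1.04))/(e^(-1.04) + e^(1.04)) = -0.7779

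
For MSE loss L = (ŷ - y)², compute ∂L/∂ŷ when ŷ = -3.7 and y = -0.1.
∂L/∂ŷ = -7.2

∂L/∂ŷ = 2(ŷ - y) = 2(-3.7 - -0.1) = 2(-3.6) = -7.2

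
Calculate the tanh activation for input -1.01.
-0.7658

tanh(-1.01) = (e^(-1.01) - e^(1.01))/(e^(-1.01) + e^(1.01)) = -0.7658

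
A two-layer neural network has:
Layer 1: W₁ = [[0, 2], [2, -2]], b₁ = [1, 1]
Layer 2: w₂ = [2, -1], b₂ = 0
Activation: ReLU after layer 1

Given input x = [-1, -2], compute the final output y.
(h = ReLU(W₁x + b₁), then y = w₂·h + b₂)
y = -3

Layer 1 pre-activation: z₁ = [-3, 3]
After ReLU: h = [0, 3]
Layer 2 output: y = 2×0 + -1×3 + 0 = -3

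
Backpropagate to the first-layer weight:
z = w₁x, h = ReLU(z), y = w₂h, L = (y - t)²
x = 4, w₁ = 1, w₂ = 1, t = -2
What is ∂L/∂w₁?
∂L/∂w₁ = 48

Forward pass:
z = w₁x = 1×4 = 4
h = ReLU(4) = 4
y = w₂h = 1×4 = 4

Backward pass:
∂L/∂y = 2(y - t) = 2(4 - -2) = 12
∂y/∂h = w₂ = 1
∂h/∂z = 1 (ReLU derivative)
∂z/∂w₁ = x = 4

∂L/∂w₁ = 12 × 1 × 1 × 4 = 48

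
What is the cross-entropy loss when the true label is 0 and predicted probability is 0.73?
L = 1.309

L = -0·log(0.73) - 1·log(0.27) = -log(0.27) = 1.309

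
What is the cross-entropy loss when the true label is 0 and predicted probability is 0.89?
L = 2.207

L = -0·log(0.89) - 1·log(0.11) = -log(0.11) = 2.207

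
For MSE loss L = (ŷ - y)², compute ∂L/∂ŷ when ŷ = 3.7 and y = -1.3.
∂L/∂ŷ = 10.0

∂L/∂ŷ = 2(ŷ - y) = 2(3.7 - -1.3) = 2(5.0) = 10.0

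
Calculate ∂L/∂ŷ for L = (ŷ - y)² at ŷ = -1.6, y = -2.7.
∂L/∂ŷ = 2.2

∂L/∂ŷ = 2(ŷ - y) = 2(-1.6 - -2.7) = 2(1.1) = 2.2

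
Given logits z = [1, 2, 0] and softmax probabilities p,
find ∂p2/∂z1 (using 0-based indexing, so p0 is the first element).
∂p2/∂z1 = -0.05989

p = softmax(z) = [0.2447, 0.6652, 0.09003]
p2 = 0.09003, p1 = 0.6652

∂p2/∂z1 = -p2 × p1 = -0.09003 × 0.6652 = -0.05989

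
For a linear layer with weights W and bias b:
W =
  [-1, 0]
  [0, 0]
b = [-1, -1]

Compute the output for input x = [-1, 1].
y = [0, -1]

Wx = [-1×-1 + 0×1, 0×-1 + 0×1]
   = [1, 0]
y = Wx + b = [1 + -1, 0 + -1] = [0, -1]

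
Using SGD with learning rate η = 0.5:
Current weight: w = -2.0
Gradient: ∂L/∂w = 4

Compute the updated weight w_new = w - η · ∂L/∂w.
w_new = -4

w_new = w - η·∂L/∂w = -2.0 - 0.5×(4) = -2.0 - (2) = -4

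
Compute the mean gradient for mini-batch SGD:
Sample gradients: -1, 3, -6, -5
Average gradient = -2.25

Average = (1/4)(-1 + 3 + -6 + -5) = -9/4 = -2.25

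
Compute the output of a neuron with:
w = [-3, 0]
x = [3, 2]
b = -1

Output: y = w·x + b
y = -10

y = (-3)(3) + (0)(2) + -1 = -10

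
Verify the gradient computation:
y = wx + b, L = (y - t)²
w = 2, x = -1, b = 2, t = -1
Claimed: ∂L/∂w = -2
Correct

y = (2)(-1) + 2 = 0
∂L/∂y = 2(y - t) = 2(0 - -1) = 2
∂y/∂w = x = -1
∂L/∂w = 2 × -1 = -2

Claimed value: -2
Correct: The correct gradient is -2.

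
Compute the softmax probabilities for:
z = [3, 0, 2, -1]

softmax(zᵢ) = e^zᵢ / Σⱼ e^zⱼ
p = [0.6964, 0.0347, 0.2562, 0.0128]

exp(z) = [20.09, 1, 7.389, 0.3679]
Sum = 28.84
p = [0.6964, 0.0347, 0.2562, 0.0128]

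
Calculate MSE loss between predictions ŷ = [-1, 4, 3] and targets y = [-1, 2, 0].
MSE = 4.333

MSE = (1/3)((-1--1)² + (4-2)² + (3-0)²) = (1/3)(0 + 4 + 9) = 4.333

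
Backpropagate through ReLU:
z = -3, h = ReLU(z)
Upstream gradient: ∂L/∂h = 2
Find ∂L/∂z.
∂L/∂z = 0

h = ReLU(-3) = 0
Since z < 0: ∂h/∂z = 0
∂L/∂z = ∂L/∂h · ∂h/∂z = 2 × 0 = 0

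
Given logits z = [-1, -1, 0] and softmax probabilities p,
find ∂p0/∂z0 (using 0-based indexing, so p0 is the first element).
∂p0/∂z0 = 0.167

p = softmax(z) = [0.2119, 0.2119, 0.5761]
p0 = 0.2119

∂p0/∂z0 = p0(1 - p0) = 0.2119 × (1 - 0.2119) = 0.167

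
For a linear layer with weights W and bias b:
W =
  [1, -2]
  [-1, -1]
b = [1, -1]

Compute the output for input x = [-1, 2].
y = [-4, -2]

Wx = [1×-1 + -2×2, -1×-1 + -1×2]
   = [-5, -1]
y = Wx + b = [-5 + 1, -1 + -1] = [-4, -2]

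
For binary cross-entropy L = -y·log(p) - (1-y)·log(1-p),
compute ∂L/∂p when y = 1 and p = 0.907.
∂L/∂p = -1.103

∂L/∂p = -y/p + (1-y)/(1-p) = -1/0.907 + 0 = -1.103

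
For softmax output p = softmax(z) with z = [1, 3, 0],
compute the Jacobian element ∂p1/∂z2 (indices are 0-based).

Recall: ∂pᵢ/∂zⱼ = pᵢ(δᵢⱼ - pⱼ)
∂p1/∂z2 = -0.03545

p = softmax(z) = [0.1142, 0.8438, 0.04201]
p1 = 0.8438, p2 = 0.04201

∂p1/∂z2 = -p1 × p2 = -0.8438 × 0.04201 = -0.03545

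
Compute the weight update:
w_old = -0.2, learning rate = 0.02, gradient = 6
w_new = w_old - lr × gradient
w_new = -0.32

w_new = w - η·∂L/∂w = -0.2 - 0.02×(6) = -0.2 - (0.12) = -0.32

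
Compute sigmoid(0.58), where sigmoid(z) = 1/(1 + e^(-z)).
0.6411

sigmoid(0.58) = 1/(1 + e^(-0.58)) = 1/(1 + 0.5599) = 0.6411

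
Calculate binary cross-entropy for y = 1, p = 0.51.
L = 0.6733

L = -1·log(0.51) - 0·log(0.49) = -log(0.51) = 0.6733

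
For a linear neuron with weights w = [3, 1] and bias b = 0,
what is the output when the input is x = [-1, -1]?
y = -4

y = (3)(-1) + (1)(-1) + 0 = -4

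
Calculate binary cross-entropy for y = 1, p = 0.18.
L = 1.715

L = -1·log(0.18) - 0·log(0.82) = -log(0.18) = 1.715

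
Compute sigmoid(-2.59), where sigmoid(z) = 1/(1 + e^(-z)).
0.06978

sigmoid(-2.59) = 1/(1 + e^(2.59)) = 1/(1 + 13.33) = 0.06978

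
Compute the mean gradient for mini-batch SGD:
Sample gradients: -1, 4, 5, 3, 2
Average gradient = 2.6

Average = (1/5)(-1 + 4 + 5 + 3 + 2) = 13/5 = 2.6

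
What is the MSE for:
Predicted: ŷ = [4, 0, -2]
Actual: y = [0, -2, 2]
MSE = 12

MSE = (1/3)((4-0)² + (0--2)² + (-2-2)²) = (1/3)(16 + 4 + 16) = 12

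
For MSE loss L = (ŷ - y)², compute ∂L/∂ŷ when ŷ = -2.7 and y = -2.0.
∂L/∂ŷ = -1.4

∂L/∂ŷ = 2(ŷ - y) = 2(-2.7 - -2.0) = 2(-0.7) = -1.4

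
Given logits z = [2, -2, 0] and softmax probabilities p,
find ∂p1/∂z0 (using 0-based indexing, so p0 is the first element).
∂p1/∂z0 = -0.01376

p = softmax(z) = [0.8668, 0.01588, 0.1173]
p1 = 0.01588, p0 = 0.8668

∂p1/∂z0 = -p1 × p0 = -0.01588 × 0.8668 = -0.01376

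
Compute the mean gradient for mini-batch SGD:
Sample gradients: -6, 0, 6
Average gradient = 0

Average = (1/3)(-6 + 0 + 6) = 0/3 = 0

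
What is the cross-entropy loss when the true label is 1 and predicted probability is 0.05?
L = 2.996

L = -1·log(0.05) - 0·log(0.95) = -log(0.05) = 2.996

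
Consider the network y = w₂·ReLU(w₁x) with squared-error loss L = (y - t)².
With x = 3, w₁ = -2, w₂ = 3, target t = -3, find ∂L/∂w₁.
∂L/∂w₁ = 0

Forward pass:
z = w₁x = -2×3 = -6
h = ReLU(-6) = 0
y = w₂h = 3×0 = 0

Backward pass:
∂L/∂y = 2(y - t) = 2(0 - -3) = 6
∂y/∂h = w₂ = 3
∂h/∂z = 0 (ReLU derivative)
∂z/∂w₁ = x = 3

∂L/∂w₁ = 6 × 3 × 0 × 3 = 0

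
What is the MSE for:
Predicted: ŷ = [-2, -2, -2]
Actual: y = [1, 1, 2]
MSE = 11.33

MSE = (1/3)((-2-1)² + (-2-1)² + (-2-2)²) = (1/3)(9 + 9 + 16) = 11.33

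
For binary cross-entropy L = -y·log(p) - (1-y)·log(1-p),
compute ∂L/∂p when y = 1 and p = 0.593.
∂L/∂p = -1.686

∂L/∂p = -y/p + (1-y)/(1-p) = -1/0.593 + 0 = -1.686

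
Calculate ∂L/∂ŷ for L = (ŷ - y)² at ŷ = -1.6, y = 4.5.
∂L/∂ŷ = -12.2

∂L/∂ŷ = 2(ŷ - y) = 2(-1.6 - 4.5) = 2(-6.1) = -12.2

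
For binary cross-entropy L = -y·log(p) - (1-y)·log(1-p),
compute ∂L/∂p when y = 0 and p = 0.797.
∂L/∂p = 4.926

∂L/∂p = -y/p + (1-y)/(1-p) = 0 + 1/0.203 = 4.926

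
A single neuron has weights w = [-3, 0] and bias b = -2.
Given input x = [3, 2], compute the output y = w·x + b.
y = -11

y = (-3)(3) + (0)(2) + -2 = -11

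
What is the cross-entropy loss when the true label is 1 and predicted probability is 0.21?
L = 1.561

L = -1·log(0.21) - 0·log(0.79) = -log(0.21) = 1.561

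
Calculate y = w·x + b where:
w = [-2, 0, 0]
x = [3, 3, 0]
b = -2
y = -8

y = (-2)(3) + (0)(3) + (0)(0) + -2 = -8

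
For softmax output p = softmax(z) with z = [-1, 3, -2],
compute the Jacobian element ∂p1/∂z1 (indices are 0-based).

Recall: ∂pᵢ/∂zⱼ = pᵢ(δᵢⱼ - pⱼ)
∂p1/∂z1 = 0.02384

p = softmax(z) = [0.01787, 0.9756, 0.006573]
p1 = 0.9756

∂p1/∂z1 = p1(1 - p1) = 0.9756 × (1 - 0.9756) = 0.02384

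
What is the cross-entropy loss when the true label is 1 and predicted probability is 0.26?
L = 1.347

L = -1·log(0.26) - 0·log(0.74) = -log(0.26) = 1.347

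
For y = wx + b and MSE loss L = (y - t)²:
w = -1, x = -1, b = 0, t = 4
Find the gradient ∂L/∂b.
∂L/∂b = -6

y = wx + b = (-1)(-1) + 0 = 1
∂L/∂y = 2(y - t) = 2(1 - 4) = -6
∂y/∂b = 1
∂L/∂b = ∂L/∂y · ∂y/∂b = -6 × 1 = -6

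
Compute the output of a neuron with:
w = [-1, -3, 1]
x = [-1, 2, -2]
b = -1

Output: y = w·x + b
y = -8

y = (-1)(-1) + (-3)(2) + (1)(-2) + -1 = -8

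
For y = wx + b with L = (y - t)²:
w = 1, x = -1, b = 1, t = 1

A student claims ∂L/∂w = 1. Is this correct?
Incorrect

y = (1)(-1) + 1 = 0
∂L/∂y = 2(y - t) = 2(0 - 1) = -2
∂y/∂w = x = -1
∂L/∂w = -2 × -1 = 2

Claimed value: 1
Incorrect: The correct gradient is 2.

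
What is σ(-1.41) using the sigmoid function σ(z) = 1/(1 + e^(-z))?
0.1962

sigmoid(-1.41) = 1/(1 + e^(1.41)) = 1/(1 + 4.096) = 0.1962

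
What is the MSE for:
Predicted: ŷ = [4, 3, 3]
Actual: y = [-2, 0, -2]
MSE = 23.33

MSE = (1/3)((4--2)² + (3-0)² + (3--2)²) = (1/3)(36 + 9 + 25) = 23.33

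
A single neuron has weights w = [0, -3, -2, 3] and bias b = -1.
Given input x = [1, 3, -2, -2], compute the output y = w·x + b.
y = -12

y = (0)(1) + (-3)(3) + (-2)(-2) + (3)(-2) + -1 = -12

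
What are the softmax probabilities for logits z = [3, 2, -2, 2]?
p = [0.5739, 0.2111, 0.0039, 0.2111]

exp(z) = [20.09, 7.389, 0.1353, 7.389]
Sum = 35
p = [0.5739, 0.2111, 0.0039, 0.2111]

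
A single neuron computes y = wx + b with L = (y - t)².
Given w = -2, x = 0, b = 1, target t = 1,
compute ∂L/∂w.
∂L/∂w = 0

y = wx + b = (-2)(0) + 1 = 1
∂L/∂y = 2(y - t) = 2(1 - 1) = 0
∂y/∂w = x = 0
∂L/∂w = ∂L/∂y · ∂y/∂w = 0 × 0 = 0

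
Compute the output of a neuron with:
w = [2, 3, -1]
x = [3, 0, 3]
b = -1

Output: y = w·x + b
y = 2

y = (2)(3) + (3)(0) + (-1)(3) + -1 = 2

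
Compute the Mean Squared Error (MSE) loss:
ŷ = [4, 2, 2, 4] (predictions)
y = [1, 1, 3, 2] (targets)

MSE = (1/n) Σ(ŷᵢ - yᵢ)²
MSE = 3.75

MSE = (1/4)((4-1)² + (2-1)² + (2-3)² + (4-2)²) = (1/4)(9 + 1 + 1 + 4) = 3.75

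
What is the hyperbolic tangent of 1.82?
0.9488

tanh(1.82) = (e^(1.82) - e^(-1.82))/(e^(1.82) + e^(-1.82)) = 0.9488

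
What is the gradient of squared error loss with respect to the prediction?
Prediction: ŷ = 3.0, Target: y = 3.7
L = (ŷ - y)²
∂L/∂ŷ = -1.4

∂L/∂ŷ = 2(ŷ - y) = 2(3.0 - 3.7) = 2(-0.7) = -1.4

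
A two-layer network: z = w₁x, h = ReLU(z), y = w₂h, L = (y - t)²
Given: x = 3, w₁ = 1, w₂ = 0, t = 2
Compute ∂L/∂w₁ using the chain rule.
∂L/∂w₁ = 0

Forward pass:
z = w₁x = 1×3 = 3
h = ReLU(3) = 3
y = w₂h = 0×3 = 0

Backward pass:
∂L/∂y = 2(y - t) = 2(0 - 2) = -4
∂y/∂h = w₂ = 0
∂h/∂z = 1 (ReLU derivative)
∂z/∂w₁ = x = 3

∂L/∂w₁ = -4 × 0 × 1 × 3 = 0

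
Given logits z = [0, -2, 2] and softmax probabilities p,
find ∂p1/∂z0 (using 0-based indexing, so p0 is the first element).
∂p1/∂z0 = -0.001862

p = softmax(z) = [0.1173, 0.01588, 0.8668]
p1 = 0.01588, p0 = 0.1173

∂p1/∂z0 = -p1 × p0 = -0.01588 × 0.1173 = -0.001862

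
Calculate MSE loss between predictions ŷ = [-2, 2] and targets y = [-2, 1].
MSE = 0.5

MSE = (1/2)((-2--2)² + (2-1)²) = (1/2)(0 + 1) = 0.5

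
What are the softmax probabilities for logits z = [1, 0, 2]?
p = [0.2447, 0.09, 0.6652]

exp(z) = [2.718, 1, 7.389]
Sum = 11.11
p = [0.2447, 0.09, 0.6652]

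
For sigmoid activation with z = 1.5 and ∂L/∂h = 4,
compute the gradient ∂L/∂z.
∂L/∂z = 0.5966

σ(1.5) = 0.8176
σ'(1.5) = σ(1.5)(1 - σ(1.5)) = 0.8176 × 0.1824 = 0.1491
∂L/∂z = ∂L/∂h · σ'(z) = 4 × 0.1491 = 0.5966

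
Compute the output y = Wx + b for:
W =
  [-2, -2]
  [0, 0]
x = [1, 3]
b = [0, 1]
y = [-8, 1]

Wx = [-2×1 + -2×3, 0×1 + 0×3]
   = [-8, 0]
y = Wx + b = [-8 + 0, 0 + 1] = [-8, 1]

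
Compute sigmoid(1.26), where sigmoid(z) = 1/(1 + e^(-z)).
0.779

sigmoid(1.26) = 1/(1 + e^(-1.26)) = 1/(1 + 0.2837) = 0.779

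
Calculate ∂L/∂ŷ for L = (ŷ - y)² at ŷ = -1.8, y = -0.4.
∂L/∂ŷ = -2.8

∂L/∂ŷ = 2(ŷ - y) = 2(-1.8 - -0.4) = 2(-1.4) = -2.8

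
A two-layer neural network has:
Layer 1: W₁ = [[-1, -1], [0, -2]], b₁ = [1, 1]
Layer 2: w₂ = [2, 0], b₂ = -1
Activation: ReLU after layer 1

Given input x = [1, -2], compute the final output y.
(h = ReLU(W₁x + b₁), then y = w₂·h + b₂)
y = 3

Layer 1 pre-activation: z₁ = [2, 5]
After ReLU: h = [2, 5]
Layer 2 output: y = 2×2 + 0×5 + -1 = 3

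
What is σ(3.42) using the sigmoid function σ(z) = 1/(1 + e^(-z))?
0.9683

sigmoid(3.42) = 1/(1 + e^(-3.42)) = 1/(1 + 0.03271) = 0.9683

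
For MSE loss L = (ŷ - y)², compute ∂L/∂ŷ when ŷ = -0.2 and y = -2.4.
∂L/∂ŷ = 4.4

∂L/∂ŷ = 2(ŷ - y) = 2(-0.2 - -2.4) = 2(2.2) = 4.4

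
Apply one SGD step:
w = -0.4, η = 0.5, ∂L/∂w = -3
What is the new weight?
w_new = 1.1

w_new = w - η·∂L/∂w = -0.4 - 0.5×(-3) = -0.4 - (-1.5) = 1.1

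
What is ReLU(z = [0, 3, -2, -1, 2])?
h = [0, 3, 0, 0, 2]

ReLU applied element-wise: max(0,0)=0, max(0,3)=3, max(0,-2)=0, max(0,-1)=0, max(0,2)=2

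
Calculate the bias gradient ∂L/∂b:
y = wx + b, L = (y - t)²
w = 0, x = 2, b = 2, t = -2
∂L/∂b = 8

y = wx + b = (0)(2) + 2 = 2
∂L/∂y = 2(y - t) = 2(2 - -2) = 8
∂y/∂b = 1
∂L/∂b = ∂L/∂y · ∂y/∂b = 8 × 1 = 8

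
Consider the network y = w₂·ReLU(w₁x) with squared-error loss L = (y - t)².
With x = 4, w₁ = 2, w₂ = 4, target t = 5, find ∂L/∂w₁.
∂L/∂w₁ = 864

Forward pass:
z = w₁x = 2×4 = 8
h = ReLU(8) = 8
y = w₂h = 4×8 = 32

Backward pass:
∂L/∂y = 2(y - t) = 2(32 - 5) = 54
∂y/∂h = w₂ = 4
∂h/∂z = 1 (ReLU derivative)
∂z/∂w₁ = x = 4

∂L/∂w₁ = 54 × 4 × 1 × 4 = 864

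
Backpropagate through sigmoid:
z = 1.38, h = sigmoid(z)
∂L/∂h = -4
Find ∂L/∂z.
∂L/∂z = -0.6424

σ(1.38) = 0.799
σ'(1.38) = σ(1.38)(1 - σ(1.38)) = 0.799 × 0.201 = 0.1606
∂L/∂z = ∂L/∂h · σ'(z) = -4 × 0.1606 = -0.6424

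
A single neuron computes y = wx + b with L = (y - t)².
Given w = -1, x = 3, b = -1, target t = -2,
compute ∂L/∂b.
∂L/∂b = -4

y = wx + b = (-1)(3) + -1 = -4
∂L/∂y = 2(y - t) = 2(-4 - -2) = -4
∂y/∂b = 1
∂L/∂b = ∂L/∂y · ∂y/∂b = -4 × 1 = -4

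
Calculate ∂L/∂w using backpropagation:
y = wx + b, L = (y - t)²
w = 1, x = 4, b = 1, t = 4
∂L/∂w = 8

y = wx + b = (1)(4) + 1 = 5
∂L/∂y = 2(y - t) = 2(5 - 4) = 2
∂y/∂w = x = 4
∂L/∂w = ∂L/∂y · ∂y/∂w = 2 × 4 = 8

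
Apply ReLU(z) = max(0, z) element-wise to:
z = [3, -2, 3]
h = [3, 0, 3]

ReLU applied element-wise: max(0,3)=3, max(0,-2)=0, max(0,3)=3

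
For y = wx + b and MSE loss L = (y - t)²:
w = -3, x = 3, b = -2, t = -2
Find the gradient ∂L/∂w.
∂L/∂w = -54

y = wx + b = (-3)(3) + -2 = -11
∂L/∂y = 2(y - t) = 2(-11 - -2) = -18
∂y/∂w = x = 3
∂L/∂w = ∂L/∂y · ∂y/∂w = -18 × 3 = -54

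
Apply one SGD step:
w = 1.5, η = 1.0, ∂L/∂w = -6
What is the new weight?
w_new = 7.5

w_new = w - η·∂L/∂w = 1.5 - 1.0×(-6) = 1.5 - (-6) = 7.5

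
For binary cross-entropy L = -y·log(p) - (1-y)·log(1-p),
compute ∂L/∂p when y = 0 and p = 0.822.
∂L/∂p = 5.618

∂L/∂p = -y/p + (1-y)/(1-p) = 0 + 1/0.178 = 5.618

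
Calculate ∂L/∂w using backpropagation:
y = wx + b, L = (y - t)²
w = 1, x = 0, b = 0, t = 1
∂L/∂w = 0

y = wx + b = (1)(0) + 0 = 0
∂L/∂y = 2(y - t) = 2(0 - 1) = -2
∂y/∂w = x = 0
∂L/∂w = ∂L/∂y · ∂y/∂w = -2 × 0 = 0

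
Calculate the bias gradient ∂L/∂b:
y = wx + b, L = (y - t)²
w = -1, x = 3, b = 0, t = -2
∂L/∂b = -2

y = wx + b = (-1)(3) + 0 = -3
∂L/∂y = 2(y - t) = 2(-3 - -2) = -2
∂y/∂b = 1
∂L/∂b = ∂L/∂y · ∂y/∂b = -2 × 1 = -2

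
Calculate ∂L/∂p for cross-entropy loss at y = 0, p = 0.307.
∂L/∂p = 1.443

∂L/∂p = -y/p + (1-y)/(1-p) = 0 + 1/0.693 = 1.443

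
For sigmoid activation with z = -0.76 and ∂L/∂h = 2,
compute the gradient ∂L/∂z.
∂L/∂z = 0.4342

σ(-0.76) = 0.3186
σ'(-0.76) = σ(-0.76)(1 - σ(-0.76)) = 0.3186 × 0.6814 = 0.2171
∂L/∂z = ∂L/∂h · σ'(z) = 2 × 0.2171 = 0.4342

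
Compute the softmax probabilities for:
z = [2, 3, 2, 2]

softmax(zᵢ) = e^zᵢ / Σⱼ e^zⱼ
p = [0.1749, 0.4754, 0.1749, 0.1749]

exp(z) = [7.389, 20.09, 7.389, 7.389]
Sum = 42.25
p = [0.1749, 0.4754, 0.1749, 0.1749]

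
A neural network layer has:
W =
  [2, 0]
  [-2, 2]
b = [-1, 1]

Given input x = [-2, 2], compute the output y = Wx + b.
y = [-5, 9]

Wx = [2×-2 + 0×2, -2×-2 + 2×2]
   = [-4, 8]
y = Wx + b = [-4 + -1, 8 + 1] = [-5, 9]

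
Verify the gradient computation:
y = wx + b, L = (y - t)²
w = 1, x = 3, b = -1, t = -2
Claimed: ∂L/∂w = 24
Correct

y = (1)(3) + -1 = 2
∂L/∂y = 2(y - t) = 2(2 - -2) = 8
∂y/∂w = x = 3
∂L/∂w = 8 × 3 = 24

Claimed value: 24
Correct: The correct gradient is 24.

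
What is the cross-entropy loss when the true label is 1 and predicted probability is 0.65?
L = 0.4308

L = -1·log(0.65) - 0·log(0.35) = -log(0.65) = 0.4308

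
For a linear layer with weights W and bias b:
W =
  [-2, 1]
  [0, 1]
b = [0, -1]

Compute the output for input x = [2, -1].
y = [-5, -2]

Wx = [-2×2 + 1×-1, 0×2 + 1×-1]
   = [-5, -1]
y = Wx + b = [-5 + 0, -1 + -1] = [-5, -2]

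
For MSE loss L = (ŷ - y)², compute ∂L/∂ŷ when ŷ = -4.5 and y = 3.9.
∂L/∂ŷ = -16.8

∂L/∂ŷ = 2(ŷ - y) = 2(-4.5 - 3.9) = 2(-8.4) = -16.8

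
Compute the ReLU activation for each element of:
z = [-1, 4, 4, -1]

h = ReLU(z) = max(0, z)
h = [0, 4, 4, 0]

ReLU applied element-wise: max(0,-1)=0, max(0,4)=4, max(0,4)=4, max(0,-1)=0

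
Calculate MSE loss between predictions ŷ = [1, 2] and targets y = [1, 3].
MSE = 0.5

MSE = (1/2)((1-1)² + (2-3)²) = (1/2)(0 + 1) = 0.5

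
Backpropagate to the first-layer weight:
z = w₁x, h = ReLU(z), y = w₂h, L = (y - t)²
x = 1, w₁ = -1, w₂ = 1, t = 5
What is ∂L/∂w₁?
∂L/∂w₁ = 0

Forward pass:
z = w₁x = -1×1 = -1
h = ReLU(-1) = 0
y = w₂h = 1×0 = 0

Backward pass:
∂L/∂y = 2(y - t) = 2(0 - 5) = -10
∂y/∂h = w₂ = 1
∂h/∂z = 0 (ReLU derivative)
∂z/∂w₁ = x = 1

∂L/∂w₁ = -10 × 1 × 0 × 1 = 0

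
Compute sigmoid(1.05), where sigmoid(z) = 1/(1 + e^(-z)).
0.7408

sigmoid(1.05) = 1/(1 + e^(-1.05)) = 1/(1 + 0.3499) = 0.7408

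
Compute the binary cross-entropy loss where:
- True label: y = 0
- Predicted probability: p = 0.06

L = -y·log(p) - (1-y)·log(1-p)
L = 0.06188

L = -0·log(0.06) - 1·log(0.94) = -log(0.94) = 0.06188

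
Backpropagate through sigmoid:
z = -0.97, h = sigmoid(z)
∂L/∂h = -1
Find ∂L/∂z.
∂L/∂z = -0.1993

σ(-0.97) = 0.2749
σ'(-0.97) = σ(-0.97)(1 - σ(-0.97)) = 0.2749 × 0.7251 = 0.1993
∂L/∂z = ∂L/∂h · σ'(z) = -1 × 0.1993 = -0.1993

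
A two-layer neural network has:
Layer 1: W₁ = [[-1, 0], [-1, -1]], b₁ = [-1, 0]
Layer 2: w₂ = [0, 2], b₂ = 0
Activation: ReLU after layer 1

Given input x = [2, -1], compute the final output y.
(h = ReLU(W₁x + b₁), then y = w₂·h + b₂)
y = 0

Layer 1 pre-activation: z₁ = [-3, -1]
After ReLU: h = [0, 0]
Layer 2 output: y = 0×0 + 2×0 + 0 = 0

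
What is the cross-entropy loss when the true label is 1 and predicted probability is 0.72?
L = 0.3285

L = -1·log(0.72) - 0·log(0.28) = -log(0.72) = 0.3285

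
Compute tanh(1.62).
0.9246

tanh(1.62) = (e^(1.62) - e^(-1.62))/(e^(1.62) + e^(-1.62)) = 0.9246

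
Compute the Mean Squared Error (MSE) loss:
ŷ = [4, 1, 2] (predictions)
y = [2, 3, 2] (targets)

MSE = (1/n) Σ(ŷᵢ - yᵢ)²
MSE = 2.667

MSE = (1/3)((4-2)² + (1-3)² + (2-2)²) = (1/3)(4 + 4 + 0) = 2.667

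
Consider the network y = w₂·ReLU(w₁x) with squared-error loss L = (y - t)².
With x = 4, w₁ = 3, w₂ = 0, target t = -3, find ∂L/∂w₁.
∂L/∂w₁ = 0

Forward pass:
z = w₁x = 3×4 = 12
h = ReLU(12) = 12
y = w₂h = 0×12 = 0

Backward pass:
∂L/∂y = 2(y - t) = 2(0 - -3) = 6
∂y/∂h = w₂ = 0
∂h/∂z = 1 (ReLU derivative)
∂z/∂w₁ = x = 4

∂L/∂w₁ = 6 × 0 × 1 × 4 = 0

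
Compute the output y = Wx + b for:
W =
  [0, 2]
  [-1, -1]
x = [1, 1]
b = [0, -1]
y = [2, -3]

Wx = [0×1 + 2×1, -1×1 + -1×1]
   = [2, -2]
y = Wx + b = [2 + 0, -2 + -1] = [2, -3]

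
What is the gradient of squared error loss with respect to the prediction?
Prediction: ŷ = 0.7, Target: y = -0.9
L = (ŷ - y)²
∂L/∂ŷ = 3.2

∂L/∂ŷ = 2(ŷ - y) = 2(0.7 - -0.9) = 2(1.6) = 3.2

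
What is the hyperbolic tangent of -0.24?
-0.2355

tanh(-0.24) = (e^(-0.24) - e^(0.24))/(e^(-0.24) + e^(0.24)) = -0.2355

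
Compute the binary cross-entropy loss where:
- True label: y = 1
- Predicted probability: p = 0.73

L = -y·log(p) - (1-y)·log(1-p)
L = 0.3147

L = -1·log(0.73) - 0·log(0.27) = -log(0.73) = 0.3147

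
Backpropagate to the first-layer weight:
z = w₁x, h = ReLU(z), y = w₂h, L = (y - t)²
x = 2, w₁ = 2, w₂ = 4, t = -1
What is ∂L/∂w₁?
∂L/∂w₁ = 272

Forward pass:
z = w₁x = 2×2 = 4
h = ReLU(4) = 4
y = w₂h = 4×4 = 16

Backward pass:
∂L/∂y = 2(y - t) = 2(16 - -1) = 34
∂y/∂h = w₂ = 4
∂h/∂z = 1 (ReLU derivative)
∂z/∂w₁ = x = 2

∂L/∂w₁ = 34 × 4 × 1 × 2 = 272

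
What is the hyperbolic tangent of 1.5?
0.9051

tanh(1.5) = (e^(1.5) - e^(-1.5))/(e^(1.5) + e^(-1.5)) = 0.9051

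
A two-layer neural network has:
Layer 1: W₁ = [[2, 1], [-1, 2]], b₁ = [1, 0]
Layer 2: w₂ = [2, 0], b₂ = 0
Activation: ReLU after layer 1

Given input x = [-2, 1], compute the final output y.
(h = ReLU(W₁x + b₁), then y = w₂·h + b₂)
y = 0

Layer 1 pre-activation: z₁ = [-2, 4]
After ReLU: h = [0, 4]
Layer 2 output: y = 2×0 + 0×4 + 0 = 0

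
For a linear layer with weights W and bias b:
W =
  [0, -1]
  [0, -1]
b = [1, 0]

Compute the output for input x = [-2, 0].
y = [1, 0]

Wx = [0×-2 + -1×0, 0×-2 + -1×0]
   = [0, 0]
y = Wx + b = [0 + 1, 0 + 0] = [1, 0]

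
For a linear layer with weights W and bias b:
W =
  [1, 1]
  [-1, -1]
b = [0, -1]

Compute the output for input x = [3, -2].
y = [1, -2]

Wx = [1×3 + 1×-2, -1×3 + -1×-2]
   = [1, -1]
y = Wx + b = [1 + 0, -1 + -1] = [1, -2]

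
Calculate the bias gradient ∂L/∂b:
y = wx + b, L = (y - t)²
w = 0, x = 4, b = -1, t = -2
∂L/∂b = 2

y = wx + b = (0)(4) + -1 = -1
∂L/∂y = 2(y - t) = 2(-1 - -2) = 2
∂y/∂b = 1
∂L/∂b = ∂L/∂y · ∂y/∂b = 2 × 1 = 2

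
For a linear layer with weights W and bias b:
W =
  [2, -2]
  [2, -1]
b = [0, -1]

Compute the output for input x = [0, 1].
y = [-2, -2]

Wx = [2×0 + -2×1, 2×0 + -1×1]
   = [-2, -1]
y = Wx + b = [-2 + 0, -1 + -1] = [-2, -2]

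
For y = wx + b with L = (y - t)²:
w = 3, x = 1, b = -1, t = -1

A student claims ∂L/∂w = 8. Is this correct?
Incorrect

y = (3)(1) + -1 = 2
∂L/∂y = 2(y - t) = 2(2 - -1) = 6
∂y/∂w = x = 1
∂L/∂w = 6 × 1 = 6

Claimed value: 8
Incorrect: The correct gradient is 6.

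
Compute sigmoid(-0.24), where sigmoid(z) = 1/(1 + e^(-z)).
0.4403

sigmoid(-0.24) = 1/(1 + e^(0.24)) = 1/(1 + 1.271) = 0.4403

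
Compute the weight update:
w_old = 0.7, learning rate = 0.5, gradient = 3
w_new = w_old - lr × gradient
w_new = -0.8

w_new = w - η·∂L/∂w = 0.7 - 0.5×(3) = 0.7 - (1.5) = -0.8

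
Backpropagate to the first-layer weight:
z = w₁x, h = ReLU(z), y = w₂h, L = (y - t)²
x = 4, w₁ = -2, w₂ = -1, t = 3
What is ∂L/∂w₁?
∂L/∂w₁ = 0

Forward pass:
z = w₁x = -2×4 = -8
h = ReLU(-8) = 0
y = w₂h = -1×0 = 0

Backward pass:
∂L/∂y = 2(y - t) = 2(0 - 3) = -6
∂y/∂h = w₂ = -1
∂h/∂z = 0 (ReLU derivative)
∂z/∂w₁ = x = 4

∂L/∂w₁ = -6 × -1 × 0 × 4 = 0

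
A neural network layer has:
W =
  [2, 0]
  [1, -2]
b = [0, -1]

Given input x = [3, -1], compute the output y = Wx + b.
y = [6, 4]

Wx = [2×3 + 0×-1, 1×3 + -2×-1]
   = [6, 5]
y = Wx + b = [6 + 0, 5 + -1] = [6, 4]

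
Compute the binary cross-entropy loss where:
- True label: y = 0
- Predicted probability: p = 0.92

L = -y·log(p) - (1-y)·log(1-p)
L = 2.526

L = -0·log(0.92) - 1·log(0.08) = -log(0.08) = 2.526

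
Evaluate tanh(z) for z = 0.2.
0.1974

tanh(0.2) = (e^(0.2) - e^(-0.2))/(e^(0.2) + e^(-0.2)) = 0.1974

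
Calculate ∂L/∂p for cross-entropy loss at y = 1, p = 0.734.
∂L/∂p = -1.362

∂L/∂p = -y/p + (1-y)/(1-p) = -1/0.734 + 0 = -1.362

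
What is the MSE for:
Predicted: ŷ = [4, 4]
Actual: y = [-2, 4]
MSE = 18

MSE = (1/2)((4--2)² + (4-4)²) = (1/2)(36 + 0) = 18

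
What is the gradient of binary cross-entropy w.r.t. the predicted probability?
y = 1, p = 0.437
∂L/∂p = -2.288

∂L/∂p = -y/p + (1-y)/(1-p) = -1/0.437 + 0 = -2.288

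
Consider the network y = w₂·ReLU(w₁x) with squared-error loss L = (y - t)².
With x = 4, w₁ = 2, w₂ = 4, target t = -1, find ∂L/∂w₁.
∂L/∂w₁ = 1056

Forward pass:
z = w₁x = 2×4 = 8
h = ReLU(8) = 8
y = w₂h = 4×8 = 32

Backward pass:
∂L/∂y = 2(y - t) = 2(32 - -1) = 66
∂y/∂h = w₂ = 4
∂h/∂z = 1 (ReLU derivative)
∂z/∂w₁ = x = 4

∂L/∂w₁ = 66 × 4 × 1 × 4 = 1056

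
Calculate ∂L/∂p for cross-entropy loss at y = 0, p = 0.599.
∂L/∂p = 2.494

∂L/∂p = -y/p + (1-y)/(1-p) = 0 + 1/0.401 = 2.494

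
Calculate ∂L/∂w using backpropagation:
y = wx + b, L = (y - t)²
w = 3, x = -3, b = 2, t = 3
∂L/∂w = 60

y = wx + b = (3)(-3) + 2 = -7
∂L/∂y = 2(y - t) = 2(-7 - 3) = -20
∂y/∂w = x = -3
∂L/∂w = ∂L/∂y · ∂y/∂w = -20 × -3 = 60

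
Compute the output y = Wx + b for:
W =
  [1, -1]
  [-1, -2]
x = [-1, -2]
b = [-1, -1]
y = [0, 4]

Wx = [1×-1 + -1×-2, -1×-1 + -2×-2]
   = [1, 5]
y = Wx + b = [1 + -1, 5 + -1] = [0, 4]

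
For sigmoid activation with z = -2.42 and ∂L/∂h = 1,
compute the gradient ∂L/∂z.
∂L/∂z = 0.07499

σ(-2.42) = 0.08166
σ'(-2.42) = σ(-2.42)(1 - σ(-2.42)) = 0.08166 × 0.9183 = 0.07499
∂L/∂z = ∂L/∂h · σ'(z) = 1 × 0.07499 = 0.07499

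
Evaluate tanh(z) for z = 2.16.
0.9737

tanh(2.16) = (e^(2.16) - e^(-2.16))/(e^(2.16) + e^(-2.16)) = 0.9737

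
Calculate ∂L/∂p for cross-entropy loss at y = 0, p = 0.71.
∂L/∂p = 3.448

∂L/∂p = -y/p + (1-y)/(1-p) = 0 + 1/0.29 = 3.448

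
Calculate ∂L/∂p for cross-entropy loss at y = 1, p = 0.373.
∂L/∂p = -2.681

∂L/∂p = -y/p + (1-y)/(1-p) = -1/0.373 + 0 = -2.681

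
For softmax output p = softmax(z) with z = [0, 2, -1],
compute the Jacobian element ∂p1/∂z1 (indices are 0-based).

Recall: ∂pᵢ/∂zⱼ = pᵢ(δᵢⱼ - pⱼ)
∂p1/∂z1 = 0.1318

p = softmax(z) = [0.1142, 0.8438, 0.04201]
p1 = 0.8438

∂p1/∂z1 = p1(1 - p1) = 0.8438 × (1 - 0.8438) = 0.1318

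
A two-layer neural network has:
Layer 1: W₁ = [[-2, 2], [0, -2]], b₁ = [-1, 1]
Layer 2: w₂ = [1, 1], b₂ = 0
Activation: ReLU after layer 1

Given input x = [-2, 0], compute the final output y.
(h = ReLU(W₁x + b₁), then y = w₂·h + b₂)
y = 4

Layer 1 pre-activation: z₁ = [3, 1]
After ReLU: h = [3, 1]
Layer 2 output: y = 1×3 + 1×1 + 0 = 4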